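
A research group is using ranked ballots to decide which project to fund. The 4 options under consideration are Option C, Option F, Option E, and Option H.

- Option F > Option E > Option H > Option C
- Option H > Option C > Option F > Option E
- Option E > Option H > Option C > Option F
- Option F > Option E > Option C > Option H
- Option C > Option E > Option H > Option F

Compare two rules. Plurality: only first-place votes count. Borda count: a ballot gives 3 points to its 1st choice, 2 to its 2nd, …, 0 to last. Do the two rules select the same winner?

No

Plurality first-place counts: Option C 1, Option F 2, Option E 1, Option H 1 → Option F.
Borda totals: Option C 7, Option F 7, Option E 9, Option H 7 → Option E.
The two rules disagree: plurality picks Option F, Borda picks Option E.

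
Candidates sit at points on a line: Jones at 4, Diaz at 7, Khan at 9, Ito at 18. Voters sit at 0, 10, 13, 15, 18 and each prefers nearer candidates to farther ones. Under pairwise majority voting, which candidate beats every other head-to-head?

Khan

With single-peaked preferences on a line, the Condorcet winner is the candidate closest to the median voter.
The median voter (position 13) is closest to Khan at 9.
Check: Khan vs Diaz — voters closer to Khan: 4 of 5.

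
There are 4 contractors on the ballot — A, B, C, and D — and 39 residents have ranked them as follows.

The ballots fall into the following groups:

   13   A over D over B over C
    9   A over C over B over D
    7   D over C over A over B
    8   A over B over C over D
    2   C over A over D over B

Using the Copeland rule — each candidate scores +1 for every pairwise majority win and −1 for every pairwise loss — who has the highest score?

A

Pairwise results:
  A vs B: A wins 39–0.
  A vs C: A wins 30–9.
  A vs D: A wins 32–7.
  B vs C: B wins 21–18.
  B vs D: D wins 22–17.
  C vs D: D wins 20–19.
Copeland scores (wins − losses):
  A: 3 − 0 = 3
  B: 1 − 2 = -1
  C: 0 − 3 = -3
  D: 2 − 1 = 1
A has the best Copeland score.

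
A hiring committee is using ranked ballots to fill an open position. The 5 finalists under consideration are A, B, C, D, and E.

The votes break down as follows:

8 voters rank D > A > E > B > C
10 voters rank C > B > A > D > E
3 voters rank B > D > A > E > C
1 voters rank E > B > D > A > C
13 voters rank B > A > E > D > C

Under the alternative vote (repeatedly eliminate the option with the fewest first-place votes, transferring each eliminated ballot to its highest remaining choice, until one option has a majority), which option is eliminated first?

A

Round 1: B 16, C 10, D 8, E 1, A 0. A has the fewest and is eliminated.
Round 2: B 16, C 10, D 8, E 1. E has the fewest and is eliminated.
Round 3: B 17, C 10, D 8. D has the fewest and is eliminated.
Round 4: B 25, C 10. B has a majority.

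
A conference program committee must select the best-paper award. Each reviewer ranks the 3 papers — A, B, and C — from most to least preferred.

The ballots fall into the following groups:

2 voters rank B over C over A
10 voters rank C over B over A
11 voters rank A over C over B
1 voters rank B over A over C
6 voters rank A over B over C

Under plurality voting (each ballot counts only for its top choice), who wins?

A

First-place vote totals:
  A: 17
  B: 3
  C: 10
A has the most first-place votes.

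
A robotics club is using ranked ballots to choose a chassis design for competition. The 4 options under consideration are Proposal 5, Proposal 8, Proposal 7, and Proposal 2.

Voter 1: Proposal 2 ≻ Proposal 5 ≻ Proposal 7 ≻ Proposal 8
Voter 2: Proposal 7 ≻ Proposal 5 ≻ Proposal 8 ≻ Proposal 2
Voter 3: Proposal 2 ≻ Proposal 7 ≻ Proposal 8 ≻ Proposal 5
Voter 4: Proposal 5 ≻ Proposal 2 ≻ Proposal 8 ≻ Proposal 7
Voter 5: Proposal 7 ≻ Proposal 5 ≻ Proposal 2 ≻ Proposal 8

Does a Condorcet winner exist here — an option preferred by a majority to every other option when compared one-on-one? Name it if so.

Head-to-head results (5 voters total):
Proposal 5 vs Proposal 8: Proposal 5 wins 4–1.
Proposal 5 vs Proposal 7: Proposal 7 wins 3–2.
Proposal 5 vs Proposal 2: Proposal 5 wins 3–2.
Proposal 8 vs Proposal 7: Proposal 7 wins 4–1.
Proposal 8 vs Proposal 2: Proposal 2 wins 4–1.
Proposal 7 vs Proposal 2: Proposal 2 wins 3–2.
No candidate beats all others: Proposal 5 beats Proposal 2 beats Proposal 7 beats Proposal 5, a majority cycle.

None — there is no Condorcet winner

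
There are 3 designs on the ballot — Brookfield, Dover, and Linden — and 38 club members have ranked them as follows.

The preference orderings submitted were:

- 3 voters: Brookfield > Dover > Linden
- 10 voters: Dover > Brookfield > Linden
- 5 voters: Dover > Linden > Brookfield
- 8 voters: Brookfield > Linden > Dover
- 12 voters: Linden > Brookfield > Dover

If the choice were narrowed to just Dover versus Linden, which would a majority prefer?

Ballots ranking Dover above Linden: 3+10+5 = 18.
Ballots ranking Linden above Dover: 8+12 = 20.
Linden wins the head-to-head, 20–18.

Linden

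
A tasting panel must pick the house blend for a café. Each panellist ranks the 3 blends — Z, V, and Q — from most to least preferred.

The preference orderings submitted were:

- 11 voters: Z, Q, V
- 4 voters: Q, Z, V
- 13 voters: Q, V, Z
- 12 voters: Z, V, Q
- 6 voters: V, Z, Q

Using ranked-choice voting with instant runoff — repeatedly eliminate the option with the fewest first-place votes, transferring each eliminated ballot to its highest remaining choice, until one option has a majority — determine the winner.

Round 1: Z 23, Q 17, V 6. V has the fewest and is eliminated.
Round 2: Z 29, Q 17. Z has a majority.

Z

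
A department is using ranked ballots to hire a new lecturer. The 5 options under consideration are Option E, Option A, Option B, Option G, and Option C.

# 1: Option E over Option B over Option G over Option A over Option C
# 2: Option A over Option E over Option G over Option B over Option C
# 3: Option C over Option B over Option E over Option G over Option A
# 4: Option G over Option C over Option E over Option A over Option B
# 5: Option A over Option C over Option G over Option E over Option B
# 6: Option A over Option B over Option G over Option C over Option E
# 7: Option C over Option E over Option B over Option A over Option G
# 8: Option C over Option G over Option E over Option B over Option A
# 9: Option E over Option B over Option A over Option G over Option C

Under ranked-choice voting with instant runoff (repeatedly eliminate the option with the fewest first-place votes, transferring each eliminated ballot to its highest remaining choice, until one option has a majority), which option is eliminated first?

Option B

Round 1: Option A 3, Option C 3, Option E 2, Option G 1, Option B 0. Option B has the fewest and is eliminated.
Round 2: Option A 3, Option C 3, Option E 2, Option G 1. Option G has the fewest and is eliminated.
Round 3: Option C 4, Option A 3, Option E 2. Option E has the fewest and is eliminated.
Round 4: Option A 5, Option C 4. Option A has a majority.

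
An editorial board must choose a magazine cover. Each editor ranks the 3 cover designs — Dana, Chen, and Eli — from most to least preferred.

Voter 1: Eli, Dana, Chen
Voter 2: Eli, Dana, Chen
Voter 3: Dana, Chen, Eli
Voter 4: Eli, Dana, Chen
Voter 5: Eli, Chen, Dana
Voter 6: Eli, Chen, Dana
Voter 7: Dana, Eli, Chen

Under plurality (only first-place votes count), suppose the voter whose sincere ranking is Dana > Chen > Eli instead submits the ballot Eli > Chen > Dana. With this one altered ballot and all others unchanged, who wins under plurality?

First-place totals with the altered ballot: Dana 1, Chen 0, Eli 6.
The winner is unchanged: still Eli.

Eli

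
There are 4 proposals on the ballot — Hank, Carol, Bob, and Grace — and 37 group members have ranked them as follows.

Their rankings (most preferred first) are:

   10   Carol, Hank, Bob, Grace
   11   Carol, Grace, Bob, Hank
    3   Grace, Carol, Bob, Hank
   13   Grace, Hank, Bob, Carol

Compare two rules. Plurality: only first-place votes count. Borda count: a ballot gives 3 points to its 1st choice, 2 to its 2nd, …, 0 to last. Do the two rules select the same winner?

No

Plurality first-place counts: Hank 0, Carol 21, Bob 0, Grace 16 → Carol.
Borda totals: Hank 46, Carol 69, Bob 37, Grace 70 → Grace.
The two rules disagree: plurality picks Carol, Borda picks Grace.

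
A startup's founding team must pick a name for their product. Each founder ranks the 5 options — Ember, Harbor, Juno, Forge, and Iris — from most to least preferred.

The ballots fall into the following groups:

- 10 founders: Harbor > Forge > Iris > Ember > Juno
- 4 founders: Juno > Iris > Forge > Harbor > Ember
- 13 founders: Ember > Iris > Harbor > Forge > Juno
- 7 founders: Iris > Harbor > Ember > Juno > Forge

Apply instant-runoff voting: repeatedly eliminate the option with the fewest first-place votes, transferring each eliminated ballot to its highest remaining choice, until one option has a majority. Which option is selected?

Round 1: Ember 13, Harbor 10, Iris 7, Juno 4, Forge 0. Forge has the fewest and is eliminated.
Round 2: Ember 13, Harbor 10, Iris 7, Juno 4. Juno has the fewest and is eliminated.
Round 3: Ember 13, Iris 11, Harbor 10. Harbor has the fewest and is eliminated.
Round 4: Iris 21, Ember 13. Iris has a majority.

Iris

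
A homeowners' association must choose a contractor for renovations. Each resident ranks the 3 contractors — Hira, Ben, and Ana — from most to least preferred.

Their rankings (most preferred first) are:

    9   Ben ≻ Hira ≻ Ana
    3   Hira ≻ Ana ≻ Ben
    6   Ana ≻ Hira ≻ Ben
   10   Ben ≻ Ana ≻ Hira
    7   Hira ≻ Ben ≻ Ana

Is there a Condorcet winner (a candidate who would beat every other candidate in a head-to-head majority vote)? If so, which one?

Ben

Head-to-head results (35 voters total):
Hira vs Ben: Ben wins 19–16.
Hira vs Ana: Hira wins 19–16.
Ben vs Ana: Ben wins 26–9.
Ben beats each rival — Hira (19–16), Ana (26–9) — so Ben is the Condorcet winner.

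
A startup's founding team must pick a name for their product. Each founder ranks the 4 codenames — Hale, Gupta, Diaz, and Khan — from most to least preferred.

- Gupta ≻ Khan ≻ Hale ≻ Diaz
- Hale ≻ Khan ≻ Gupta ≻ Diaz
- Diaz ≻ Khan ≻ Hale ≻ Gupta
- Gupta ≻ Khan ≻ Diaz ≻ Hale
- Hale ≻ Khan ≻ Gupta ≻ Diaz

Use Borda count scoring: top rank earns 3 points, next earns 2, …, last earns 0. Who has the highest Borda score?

Khan

Borda scores:
  Hale: 1 + 3 + 1 + 0 + 3 = 8
  Gupta: 3 + 1 + 0 + 3 + 1 = 8
  Diaz: 0 + 0 + 3 + 1 + 0 = 4
  Khan: 2 + 2 + 2 + 2 + 2 = 10
Khan has the highest total.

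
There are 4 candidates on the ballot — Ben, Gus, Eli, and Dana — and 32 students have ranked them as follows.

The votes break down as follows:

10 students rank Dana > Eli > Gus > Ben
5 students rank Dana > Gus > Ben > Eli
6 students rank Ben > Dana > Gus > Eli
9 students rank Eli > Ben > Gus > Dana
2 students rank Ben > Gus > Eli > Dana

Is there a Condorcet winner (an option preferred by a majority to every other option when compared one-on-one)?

Head-to-head results (32 voters total):
Ben vs Gus: Ben wins 17–15.
Ben vs Eli: Eli wins 19–13.
Ben vs Dana: Ben wins 17–15.
Gus vs Eli: Eli wins 19–13.
Gus vs Dana: Dana wins 21–11.
Eli vs Dana: Dana wins 21–11.
No candidate beats all others: Ben beats Dana beats Eli beats Ben, a majority cycle.

No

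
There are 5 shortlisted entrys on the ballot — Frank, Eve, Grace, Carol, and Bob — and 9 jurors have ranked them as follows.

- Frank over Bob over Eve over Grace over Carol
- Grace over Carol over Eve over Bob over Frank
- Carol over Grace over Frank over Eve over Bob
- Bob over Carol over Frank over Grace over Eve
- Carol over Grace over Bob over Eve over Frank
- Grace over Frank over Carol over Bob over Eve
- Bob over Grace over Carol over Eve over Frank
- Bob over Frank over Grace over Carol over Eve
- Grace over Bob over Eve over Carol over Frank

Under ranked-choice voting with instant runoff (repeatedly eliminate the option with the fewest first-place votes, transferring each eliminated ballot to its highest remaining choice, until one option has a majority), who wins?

Round 1: Grace 3, Bob 3, Carol 2, Frank 1, Eve 0. Eve has the fewest and is eliminated.
Round 2: Grace 3, Bob 3, Carol 2, Frank 1. Frank has the fewest and is eliminated.
Round 3: Bob 4, Grace 3, Carol 2. Carol has the fewest and is eliminated.
Round 4: Grace 5, Bob 4. Grace has a majority.

Grace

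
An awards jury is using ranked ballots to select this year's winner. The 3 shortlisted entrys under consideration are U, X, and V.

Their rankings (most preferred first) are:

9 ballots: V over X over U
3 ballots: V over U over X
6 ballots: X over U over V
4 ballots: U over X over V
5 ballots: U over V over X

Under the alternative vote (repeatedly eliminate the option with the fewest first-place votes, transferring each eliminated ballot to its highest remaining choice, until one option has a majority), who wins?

U

Round 1: V 12, U 9, X 6. X has the fewest and is eliminated.
Round 2: U 15, V 12. U has a majority.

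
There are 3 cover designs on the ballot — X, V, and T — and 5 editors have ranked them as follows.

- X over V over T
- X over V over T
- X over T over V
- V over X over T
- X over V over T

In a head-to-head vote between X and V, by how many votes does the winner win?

Ballots ranking X above V: 4.
Ballots ranking V above X: 1.
X wins 4–1, a margin of 3.

3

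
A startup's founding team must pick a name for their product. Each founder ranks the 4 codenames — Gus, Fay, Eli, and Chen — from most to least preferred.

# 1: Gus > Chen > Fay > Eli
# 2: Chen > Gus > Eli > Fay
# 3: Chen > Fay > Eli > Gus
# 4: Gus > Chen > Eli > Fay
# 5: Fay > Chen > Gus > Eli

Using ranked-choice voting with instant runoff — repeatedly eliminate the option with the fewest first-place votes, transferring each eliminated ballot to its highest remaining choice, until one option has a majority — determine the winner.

Chen

Round 1: Gus 2, Chen 2, Fay 1, Eli 0. Eli has the fewest and is eliminated.
Round 2: Gus 2, Chen 2, Fay 1. Fay has the fewest and is eliminated.
Round 3: Chen 3, Gus 2. Chen has a majority.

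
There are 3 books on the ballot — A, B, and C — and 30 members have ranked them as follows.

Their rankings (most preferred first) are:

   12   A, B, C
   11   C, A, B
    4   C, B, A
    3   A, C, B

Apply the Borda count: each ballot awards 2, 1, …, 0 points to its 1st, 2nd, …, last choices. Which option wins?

Borda scores:
  A: 12·2 + 11·1 + 4·0 + 3·2 = 41
  B: 12·1 + 11·0 + 4·1 + 3·0 = 16
  C: 12·0 + 11·2 + 4·2 + 3·1 = 33
A has the highest total.

A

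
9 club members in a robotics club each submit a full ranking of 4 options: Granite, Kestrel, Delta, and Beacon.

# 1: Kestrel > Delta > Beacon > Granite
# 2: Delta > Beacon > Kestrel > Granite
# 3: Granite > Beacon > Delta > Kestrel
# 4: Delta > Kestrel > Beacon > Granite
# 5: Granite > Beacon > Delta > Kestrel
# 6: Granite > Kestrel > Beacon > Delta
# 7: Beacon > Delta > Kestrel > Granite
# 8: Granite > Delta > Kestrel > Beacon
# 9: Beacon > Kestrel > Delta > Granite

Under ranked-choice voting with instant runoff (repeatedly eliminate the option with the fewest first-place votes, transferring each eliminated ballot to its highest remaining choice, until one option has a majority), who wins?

Delta

Round 1: Granite 4, Delta 2, Beacon 2, Kestrel 1. Kestrel has the fewest and is eliminated.
Round 2: Granite 4, Delta 3, Beacon 2. Beacon has the fewest and is eliminated.
Round 3: Delta 5, Granite 4. Delta has a majority.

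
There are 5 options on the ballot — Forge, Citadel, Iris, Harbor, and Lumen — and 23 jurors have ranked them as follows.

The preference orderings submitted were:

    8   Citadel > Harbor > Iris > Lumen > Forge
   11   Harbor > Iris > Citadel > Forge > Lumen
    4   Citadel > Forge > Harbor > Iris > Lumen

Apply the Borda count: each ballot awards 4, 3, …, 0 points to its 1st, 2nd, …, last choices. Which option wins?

Harbor

Borda scores:
  Forge: 8·0 + 11·1 + 4·3 = 23
  Citadel: 8·4 + 11·2 + 4·4 = 70
  Iris: 8·2 + 11·3 + 4·1 = 53
  Harbor: 8·3 + 11·4 + 4·2 = 76
  Lumen: 8·1 + 11·0 + 4·0 = 8
Harbor has the highest total.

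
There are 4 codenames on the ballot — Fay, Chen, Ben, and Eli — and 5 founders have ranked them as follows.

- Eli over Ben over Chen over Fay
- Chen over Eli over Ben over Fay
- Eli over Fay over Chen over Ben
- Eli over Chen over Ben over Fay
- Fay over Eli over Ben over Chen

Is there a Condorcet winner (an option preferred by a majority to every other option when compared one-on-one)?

Head-to-head results (5 voters total):
Fay vs Chen: Chen wins 3–2.
Fay vs Ben: Ben wins 3–2.
Fay vs Eli: Eli wins 4–1.
Chen vs Ben: Chen wins 3–2.
Chen vs Eli: Eli wins 4–1.
Ben vs Eli: Eli wins 5–0.
Eli beats each rival — Fay (4–1), Chen (4–1), Ben (5–0) — so Eli is the Condorcet winner.

Yes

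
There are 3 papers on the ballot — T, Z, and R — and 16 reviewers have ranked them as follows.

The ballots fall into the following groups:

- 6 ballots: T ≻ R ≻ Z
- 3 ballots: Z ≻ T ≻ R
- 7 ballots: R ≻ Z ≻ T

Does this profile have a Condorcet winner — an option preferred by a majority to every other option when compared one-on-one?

No

Head-to-head results (16 voters total):
T vs Z: Z wins 10–6.
T vs R: T wins 9–7.
Z vs R: R wins 13–3.
No candidate beats all others: T beats R beats Z beats T, a majority cycle.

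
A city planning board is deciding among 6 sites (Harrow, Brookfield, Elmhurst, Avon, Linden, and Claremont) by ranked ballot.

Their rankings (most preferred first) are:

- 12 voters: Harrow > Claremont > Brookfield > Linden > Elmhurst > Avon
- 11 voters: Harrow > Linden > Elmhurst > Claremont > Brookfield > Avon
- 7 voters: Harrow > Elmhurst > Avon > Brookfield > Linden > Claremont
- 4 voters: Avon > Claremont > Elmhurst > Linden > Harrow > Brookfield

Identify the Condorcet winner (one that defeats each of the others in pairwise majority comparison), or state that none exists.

Harrow

Head-to-head results (34 voters total):
Harrow vs Brookfield: Harrow wins 34–0.
Harrow vs Elmhurst: Harrow wins 30–4.
Harrow vs Avon: Harrow wins 30–4.
Harrow vs Linden: Harrow wins 30–4.
Harrow vs Claremont: Harrow wins 30–4.
Brookfield vs Elmhurst: Elmhurst wins 22–12.
Brookfield vs Avon: Brookfield wins 23–11.
Brookfield vs Linden: Brookfield wins 19–15.
Brookfield vs Claremont: Claremont wins 27–7.
Elmhurst vs Avon: Elmhurst wins 30–4.
Elmhurst vs Linden: Linden wins 23–11.
Elmhurst vs Claremont: Elmhurst wins 18–16.
Avon vs Linden: Linden wins 23–11.
Avon vs Claremont: Claremont wins 23–11.
Linden vs Claremont: Linden wins 18–16.
Harrow beats each rival — Brookfield (34–0), Elmhurst (30–4), Avon (30–4), Linden (30–4), Claremont (30–4) — so Harrow is the Condorcet winner.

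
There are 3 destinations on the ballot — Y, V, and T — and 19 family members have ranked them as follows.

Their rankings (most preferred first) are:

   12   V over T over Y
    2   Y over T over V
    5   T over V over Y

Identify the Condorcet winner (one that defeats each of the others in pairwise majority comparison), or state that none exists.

V

Head-to-head results (19 voters total):
Y vs V: V wins 17–2.
Y vs T: T wins 17–2.
V vs T: V wins 12–7.
V beats each rival — Y (17–2), T (12–7) — so V is the Condorcet winner.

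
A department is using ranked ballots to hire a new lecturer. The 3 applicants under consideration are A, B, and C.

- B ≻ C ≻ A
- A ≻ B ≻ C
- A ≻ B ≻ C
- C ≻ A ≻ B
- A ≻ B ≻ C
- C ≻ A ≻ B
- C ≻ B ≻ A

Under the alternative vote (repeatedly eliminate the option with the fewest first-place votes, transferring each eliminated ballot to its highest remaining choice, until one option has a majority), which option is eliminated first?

B

Round 1: A 3, C 3, B 1. B has the fewest and is eliminated.
Round 2: C 4, A 3. C has a majority.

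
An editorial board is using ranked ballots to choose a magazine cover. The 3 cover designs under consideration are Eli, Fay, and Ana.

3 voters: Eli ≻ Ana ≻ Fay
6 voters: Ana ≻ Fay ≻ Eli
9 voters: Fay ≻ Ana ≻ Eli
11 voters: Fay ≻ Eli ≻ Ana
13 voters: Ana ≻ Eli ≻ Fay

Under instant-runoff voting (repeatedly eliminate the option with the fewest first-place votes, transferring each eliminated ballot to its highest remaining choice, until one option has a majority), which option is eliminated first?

Eli

Round 1: Fay 20, Ana 19, Eli 3. Eli has the fewest and is eliminated.
Round 2: Ana 22, Fay 20. Ana has a majority.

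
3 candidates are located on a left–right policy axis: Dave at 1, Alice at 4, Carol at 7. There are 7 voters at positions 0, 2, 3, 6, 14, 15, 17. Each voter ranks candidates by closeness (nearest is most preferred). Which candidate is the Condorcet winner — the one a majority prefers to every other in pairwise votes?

Carol

With single-peaked preferences on a line, the Condorcet winner is the candidate closest to the median voter.
The median voter (position 6) is closest to Carol at 7.
Check: Carol vs Dave — voters closer to Carol: 4 of 7.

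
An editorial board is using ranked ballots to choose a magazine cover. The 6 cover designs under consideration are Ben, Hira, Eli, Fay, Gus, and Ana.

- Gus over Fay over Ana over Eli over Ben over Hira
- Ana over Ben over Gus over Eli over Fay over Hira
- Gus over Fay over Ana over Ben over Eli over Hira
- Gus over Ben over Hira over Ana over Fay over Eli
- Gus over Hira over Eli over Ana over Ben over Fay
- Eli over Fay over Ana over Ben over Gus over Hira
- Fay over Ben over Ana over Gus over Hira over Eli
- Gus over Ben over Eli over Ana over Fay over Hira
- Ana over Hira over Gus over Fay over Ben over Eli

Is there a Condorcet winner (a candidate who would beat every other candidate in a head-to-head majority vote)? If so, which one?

Gus

Head-to-head results (9 voters total):
Ben vs Hira: Ben wins 7–2.
Ben vs Eli: Ben wins 6–3.
Ben vs Fay: Fay wins 5–4.
Ben vs Gus: Gus wins 6–3.
Ben vs Ana: Ana wins 6–3.
Hira vs Eli: Eli wins 5–4.
Hira vs Fay: Fay wins 6–3.
Hira vs Gus: Gus wins 8–1.
Hira vs Ana: Ana wins 7–2.
Eli vs Fay: Fay wins 5–4.
Eli vs Gus: Gus wins 8–1.
Eli vs Ana: Ana wins 6–3.
Fay vs Gus: Gus wins 7–2.
Fay vs Ana: Ana wins 5–4.
Gus vs Ana: Gus wins 5–4.
Gus beats each rival — Ben (6–3), Hira (8–1), Eli (8–1), Fay (7–2), Ana (5–4) — so Gus is the Condorcet winner.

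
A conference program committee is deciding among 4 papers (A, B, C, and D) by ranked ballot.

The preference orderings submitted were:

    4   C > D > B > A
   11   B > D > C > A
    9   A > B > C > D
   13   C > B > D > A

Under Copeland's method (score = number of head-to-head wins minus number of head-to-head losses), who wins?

B

Pairwise results:
  A vs B: B wins 28–9.
  A vs C: C wins 28–9.
  A vs D: D wins 28–9.
  B vs C: B wins 20–17.
  B vs D: B wins 33–4.
  C vs D: C wins 26–11.
Copeland scores (wins − losses):
  A: 0 − 3 = -3
  B: 3 − 0 = 3
  C: 2 − 1 = 1
  D: 1 − 2 = -1
B has the best Copeland score.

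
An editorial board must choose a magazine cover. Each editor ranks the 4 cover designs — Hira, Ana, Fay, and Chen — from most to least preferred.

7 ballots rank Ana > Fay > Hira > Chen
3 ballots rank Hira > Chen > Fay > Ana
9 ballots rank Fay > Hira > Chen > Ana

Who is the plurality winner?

First-place vote totals:
  Hira: 3
  Ana: 7
  Fay: 9
  Chen: 0
Fay has the most first-place votes.

Fay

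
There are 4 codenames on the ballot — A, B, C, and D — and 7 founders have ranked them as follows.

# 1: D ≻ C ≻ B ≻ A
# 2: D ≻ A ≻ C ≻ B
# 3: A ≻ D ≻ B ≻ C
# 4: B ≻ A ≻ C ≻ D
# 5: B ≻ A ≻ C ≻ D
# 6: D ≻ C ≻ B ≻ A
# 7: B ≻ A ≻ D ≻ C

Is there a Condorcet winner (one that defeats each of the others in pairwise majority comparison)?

No

Head-to-head results (7 voters total):
A vs B: B wins 5–2.
A vs C: A wins 5–2.
A vs D: A wins 4–3.
B vs C: B wins 4–3.
B vs D: D wins 4–3.
C vs D: D wins 5–2.
No candidate beats all others: A beats D beats B beats A, a majority cycle.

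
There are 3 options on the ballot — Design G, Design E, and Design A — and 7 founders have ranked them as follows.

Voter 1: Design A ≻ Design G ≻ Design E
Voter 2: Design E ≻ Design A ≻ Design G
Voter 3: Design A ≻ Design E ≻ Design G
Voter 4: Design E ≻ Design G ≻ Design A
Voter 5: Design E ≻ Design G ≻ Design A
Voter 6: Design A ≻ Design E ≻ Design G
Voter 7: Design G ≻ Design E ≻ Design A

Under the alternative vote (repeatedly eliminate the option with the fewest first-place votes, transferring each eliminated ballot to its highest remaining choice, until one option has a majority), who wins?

Round 1: Design E 3, Design A 3, Design G 1. Design G has the fewest and is eliminated.
Round 2: Design E 4, Design A 3. Design E has a majority.

Design E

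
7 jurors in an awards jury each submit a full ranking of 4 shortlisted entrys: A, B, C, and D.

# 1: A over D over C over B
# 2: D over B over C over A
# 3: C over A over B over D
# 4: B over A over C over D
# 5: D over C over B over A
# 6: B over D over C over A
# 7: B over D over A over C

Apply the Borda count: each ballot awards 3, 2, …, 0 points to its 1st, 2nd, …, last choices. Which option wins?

Borda scores:
  A: 3 + 0 + 2 + 2 + 0 + 0 + 1 = 8
  B: 0 + 2 + 1 + 3 + 1 + 3 + 3 = 13
  C: 1 + 1 + 3 + 1 + 2 + 1 + 0 = 9
  D: 2 + 3 + 0 + 0 + 3 + 2 + 2 = 12
B has the highest total.

B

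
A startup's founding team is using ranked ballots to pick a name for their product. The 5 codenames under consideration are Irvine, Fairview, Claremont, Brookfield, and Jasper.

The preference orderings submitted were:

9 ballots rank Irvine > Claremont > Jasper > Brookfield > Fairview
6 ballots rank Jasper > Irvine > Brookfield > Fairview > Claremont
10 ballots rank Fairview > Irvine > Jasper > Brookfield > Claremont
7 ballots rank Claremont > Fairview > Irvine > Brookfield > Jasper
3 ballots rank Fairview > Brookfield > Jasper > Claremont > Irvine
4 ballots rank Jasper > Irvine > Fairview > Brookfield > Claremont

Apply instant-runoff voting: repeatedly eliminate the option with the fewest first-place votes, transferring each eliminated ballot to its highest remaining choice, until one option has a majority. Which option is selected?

Fairview

Round 1: Fairview 13, Jasper 10, Irvine 9, Claremont 7, Brookfield 0. Brookfield has the fewest and is eliminated.
Round 2: Fairview 13, Jasper 10, Irvine 9, Claremont 7. Claremont has the fewest and is eliminated.
Round 3: Fairview 20, Jasper 10, Irvine 9. Fairview has a majority.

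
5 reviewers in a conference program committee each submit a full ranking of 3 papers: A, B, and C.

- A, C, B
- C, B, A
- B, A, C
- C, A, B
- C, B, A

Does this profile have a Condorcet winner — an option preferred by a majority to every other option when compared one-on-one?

Yes

Head-to-head results (5 voters total):
A vs B: B wins 3–2.
A vs C: C wins 3–2.
B vs C: C wins 4–1.
C beats each rival — A (3–2), B (4–1) — so C is the Condorcet winner.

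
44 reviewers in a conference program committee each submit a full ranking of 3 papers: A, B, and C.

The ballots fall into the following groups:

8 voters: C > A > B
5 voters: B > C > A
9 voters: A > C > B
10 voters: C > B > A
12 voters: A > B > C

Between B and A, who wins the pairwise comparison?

A

Ballots ranking B above A: 5+10 = 15.
Ballots ranking A above B: 8+9+12 = 29.
A wins the head-to-head, 29–15.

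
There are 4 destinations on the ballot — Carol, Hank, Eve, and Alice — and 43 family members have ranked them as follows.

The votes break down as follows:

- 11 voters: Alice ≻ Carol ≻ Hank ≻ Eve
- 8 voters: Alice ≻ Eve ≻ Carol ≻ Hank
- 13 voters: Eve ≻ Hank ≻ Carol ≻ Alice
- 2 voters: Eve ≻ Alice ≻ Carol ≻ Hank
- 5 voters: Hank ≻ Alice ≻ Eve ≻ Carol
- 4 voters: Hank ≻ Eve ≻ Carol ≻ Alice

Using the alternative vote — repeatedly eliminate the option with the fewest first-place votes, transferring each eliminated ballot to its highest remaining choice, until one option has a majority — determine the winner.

Round 1: Alice 19, Eve 15, Hank 9, Carol 0. Carol has the fewest and is eliminated.
Round 2: Alice 19, Eve 15, Hank 9. Hank has the fewest and is eliminated.
Round 3: Alice 24, Eve 19. Alice has a majority.

Alice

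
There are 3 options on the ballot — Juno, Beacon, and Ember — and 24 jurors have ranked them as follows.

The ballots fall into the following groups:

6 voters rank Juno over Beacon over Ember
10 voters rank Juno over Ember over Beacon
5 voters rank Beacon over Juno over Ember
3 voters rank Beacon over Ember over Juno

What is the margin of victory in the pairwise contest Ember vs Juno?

Ballots ranking Ember above Juno: 3.
Ballots ranking Juno above Ember: 6+10+5 = 21.
Juno wins 21–3, a margin of 18.

18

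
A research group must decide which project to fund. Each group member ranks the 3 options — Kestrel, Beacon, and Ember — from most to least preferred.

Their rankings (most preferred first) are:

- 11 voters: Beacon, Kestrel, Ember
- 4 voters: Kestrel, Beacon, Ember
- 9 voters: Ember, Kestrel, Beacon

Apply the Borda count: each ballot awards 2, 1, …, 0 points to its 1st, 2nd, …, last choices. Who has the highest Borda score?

Kestrel

Borda scores:
  Kestrel: 11·1 + 4·2 + 9·1 = 28
  Beacon: 11·2 + 4·1 + 9·0 = 26
  Ember: 11·0 + 4·0 + 9·2 = 18
Kestrel has the highest total.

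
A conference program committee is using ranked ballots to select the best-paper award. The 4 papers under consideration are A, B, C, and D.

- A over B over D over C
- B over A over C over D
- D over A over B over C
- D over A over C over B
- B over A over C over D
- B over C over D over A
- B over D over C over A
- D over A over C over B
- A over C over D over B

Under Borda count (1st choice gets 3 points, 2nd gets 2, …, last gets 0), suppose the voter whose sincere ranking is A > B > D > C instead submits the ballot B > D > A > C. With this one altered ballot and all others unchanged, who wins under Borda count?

B

Borda totals with the altered ballot: A 14, B 16, C 9, D 15.
The switch changes the winner from A to B.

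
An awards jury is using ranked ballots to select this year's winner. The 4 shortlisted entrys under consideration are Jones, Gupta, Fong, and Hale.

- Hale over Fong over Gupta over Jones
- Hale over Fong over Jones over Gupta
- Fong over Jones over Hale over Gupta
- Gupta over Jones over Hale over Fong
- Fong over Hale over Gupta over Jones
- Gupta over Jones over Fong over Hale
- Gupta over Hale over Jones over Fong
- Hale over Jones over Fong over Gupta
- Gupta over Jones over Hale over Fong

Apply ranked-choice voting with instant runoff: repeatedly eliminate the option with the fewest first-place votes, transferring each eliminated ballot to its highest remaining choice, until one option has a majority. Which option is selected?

Hale

Round 1: Gupta 4, Hale 3, Fong 2, Jones 0. Jones has the fewest and is eliminated.
Round 2: Gupta 4, Hale 3, Fong 2. Fong has the fewest and is eliminated.
Round 3: Hale 5, Gupta 4. Hale has a majority.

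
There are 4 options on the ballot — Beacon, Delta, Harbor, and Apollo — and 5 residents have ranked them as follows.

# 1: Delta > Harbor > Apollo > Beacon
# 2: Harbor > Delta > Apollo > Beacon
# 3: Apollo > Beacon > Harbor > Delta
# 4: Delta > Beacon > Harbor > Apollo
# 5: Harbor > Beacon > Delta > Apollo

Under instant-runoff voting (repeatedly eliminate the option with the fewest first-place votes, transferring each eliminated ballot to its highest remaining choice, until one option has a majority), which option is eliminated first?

Round 1: Delta 2, Harbor 2, Apollo 1, Beacon 0. Beacon has the fewest and is eliminated.
Round 2: Delta 2, Harbor 2, Apollo 1. Apollo has the fewest and is eliminated.
Round 3: Harbor 3, Delta 2. Harbor has a majority.

Beacon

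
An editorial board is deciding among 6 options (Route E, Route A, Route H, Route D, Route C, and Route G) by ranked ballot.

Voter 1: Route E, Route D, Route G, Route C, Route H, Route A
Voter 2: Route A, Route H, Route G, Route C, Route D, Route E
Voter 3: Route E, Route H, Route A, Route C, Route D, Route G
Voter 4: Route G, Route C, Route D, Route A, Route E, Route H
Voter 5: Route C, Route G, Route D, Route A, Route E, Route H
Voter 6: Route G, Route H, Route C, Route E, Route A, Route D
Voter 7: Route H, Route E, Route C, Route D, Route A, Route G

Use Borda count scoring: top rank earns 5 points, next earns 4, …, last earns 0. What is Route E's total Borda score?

18

Borda scores:
  Route E: 5 + 0 + 5 + 1 + 1 + 2 + 4 = 18
  Route A: 0 + 5 + 3 + 2 + 2 + 1 + 1 = 14
  Route H: 1 + 4 + 4 + 0 + 0 + 4 + 5 = 18
  Route D: 4 + 1 + 1 + 3 + 3 + 0 + 2 = 14
  Route C: 2 + 2 + 2 + 4 + 5 + 3 + 3 = 21
  Route G: 3 + 3 + 0 + 5 + 4 + 5 + 0 = 20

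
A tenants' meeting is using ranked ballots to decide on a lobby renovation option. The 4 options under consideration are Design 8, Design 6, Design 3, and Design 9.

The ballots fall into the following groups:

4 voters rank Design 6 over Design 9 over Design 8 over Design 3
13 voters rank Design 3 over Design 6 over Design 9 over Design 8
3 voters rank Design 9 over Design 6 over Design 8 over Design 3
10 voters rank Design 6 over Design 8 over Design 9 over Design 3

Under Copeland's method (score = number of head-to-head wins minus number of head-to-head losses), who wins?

Design 6

Pairwise results:
  Design 8 vs Design 6: Design 6 wins 30–0.
  Design 8 vs Design 3: Design 8 wins 17–13.
  Design 8 vs Design 9: Design 9 wins 20–10.
  Design 6 vs Design 3: Design 6 wins 17–13.
  Design 6 vs Design 9: Design 6 wins 27–3.
  Design 3 vs Design 9: Design 9 wins 17–13.
Copeland scores (wins − losses):
  Design 8: 1 − 2 = -1
  Design 6: 3 − 0 = 3
  Design 3: 0 − 3 = -3
  Design 9: 2 − 1 = 1
Design 6 has the best Copeland score.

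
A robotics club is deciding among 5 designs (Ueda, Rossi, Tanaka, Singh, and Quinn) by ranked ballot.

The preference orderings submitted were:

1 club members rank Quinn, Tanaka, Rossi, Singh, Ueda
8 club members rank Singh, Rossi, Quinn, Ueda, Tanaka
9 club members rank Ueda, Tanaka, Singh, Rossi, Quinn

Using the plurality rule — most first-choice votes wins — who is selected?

First-place vote totals:
  Ueda: 9
  Rossi: 0
  Tanaka: 0
  Singh: 8
  Quinn: 1
Ueda has the most first-place votes.

Ueda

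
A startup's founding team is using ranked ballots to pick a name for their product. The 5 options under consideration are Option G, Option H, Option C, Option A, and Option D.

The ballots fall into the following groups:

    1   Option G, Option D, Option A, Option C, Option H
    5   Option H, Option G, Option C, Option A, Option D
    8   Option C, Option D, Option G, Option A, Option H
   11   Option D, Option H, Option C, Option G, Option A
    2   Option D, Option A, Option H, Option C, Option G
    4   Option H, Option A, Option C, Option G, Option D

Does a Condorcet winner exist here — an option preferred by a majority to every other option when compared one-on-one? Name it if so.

Head-to-head results (31 voters total):
Option G vs Option H: Option H wins 22–9.
Option G vs Option C: Option C wins 25–6.
Option G vs Option A: Option G wins 25–6.
Option G vs Option D: Option D wins 21–10.
Option H vs Option C: Option H wins 22–9.
Option H vs Option A: Option H wins 20–11.
Option H vs Option D: Option D wins 22–9.
Option C vs Option A: Option C wins 24–7.
Option C vs Option D: Option C wins 17–14.
Option A vs Option D: Option D wins 22–9.
No candidate beats all others: Option H beats Option C beats Option D beats Option H, a majority cycle.

None — there is no Condorcet winner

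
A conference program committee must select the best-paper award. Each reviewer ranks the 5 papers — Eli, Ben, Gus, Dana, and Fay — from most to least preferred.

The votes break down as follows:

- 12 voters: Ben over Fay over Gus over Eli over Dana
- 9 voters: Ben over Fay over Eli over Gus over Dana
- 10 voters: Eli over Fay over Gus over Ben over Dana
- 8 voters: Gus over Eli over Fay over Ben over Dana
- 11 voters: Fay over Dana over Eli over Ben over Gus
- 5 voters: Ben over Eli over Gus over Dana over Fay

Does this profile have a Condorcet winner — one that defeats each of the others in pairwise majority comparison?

Yes

Head-to-head results (55 voters total):
Eli vs Ben: Eli wins 29–26.
Eli vs Gus: Eli wins 35–20.
Eli vs Dana: Eli wins 44–11.
Eli vs Fay: Fay wins 32–23.
Ben vs Gus: Ben wins 37–18.
Ben vs Dana: Ben wins 44–11.
Ben vs Fay: Fay wins 29–26.
Gus vs Dana: Gus wins 44–11.
Gus vs Fay: Fay wins 42–13.
Dana vs Fay: Fay wins 50–5.
Fay beats each rival — Eli (32–23), Ben (29–26), Gus (42–13), Dana (50–5) — so Fay is the Condorcet winner.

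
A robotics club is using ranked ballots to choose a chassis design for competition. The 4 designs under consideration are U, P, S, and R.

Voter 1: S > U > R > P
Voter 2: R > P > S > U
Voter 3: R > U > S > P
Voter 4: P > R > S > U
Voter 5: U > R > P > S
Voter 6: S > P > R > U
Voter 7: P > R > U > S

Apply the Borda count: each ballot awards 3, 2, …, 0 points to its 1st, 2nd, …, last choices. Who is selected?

R

Borda scores:
  U: 2 + 0 + 2 + 0 + 3 + 0 + 1 = 8
  P: 0 + 2 + 0 + 3 + 1 + 2 + 3 = 11
  S: 3 + 1 + 1 + 1 + 0 + 3 + 0 = 9
  R: 1 + 3 + 3 + 2 + 2 + 1 + 2 = 14
R has the highest total.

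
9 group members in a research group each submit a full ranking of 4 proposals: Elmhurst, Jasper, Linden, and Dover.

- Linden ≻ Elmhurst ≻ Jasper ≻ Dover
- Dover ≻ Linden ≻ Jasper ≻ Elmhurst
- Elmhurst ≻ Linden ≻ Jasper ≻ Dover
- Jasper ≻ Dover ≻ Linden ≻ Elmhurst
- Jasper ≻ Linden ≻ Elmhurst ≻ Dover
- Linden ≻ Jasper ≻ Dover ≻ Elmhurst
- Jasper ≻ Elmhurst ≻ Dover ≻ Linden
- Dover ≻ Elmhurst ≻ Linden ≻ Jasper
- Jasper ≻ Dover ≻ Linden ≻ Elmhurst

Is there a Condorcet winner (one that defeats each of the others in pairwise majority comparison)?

No

Head-to-head results (9 voters total):
Elmhurst vs Jasper: Jasper wins 6–3.
Elmhurst vs Linden: Linden wins 6–3.
Elmhurst vs Dover: Dover wins 5–4.
Jasper vs Linden: Linden wins 5–4.
Jasper vs Dover: Jasper wins 7–2.
Linden vs Dover: Dover wins 5–4.
No candidate beats all others: Jasper beats Dover beats Linden beats Jasper, a majority cycle.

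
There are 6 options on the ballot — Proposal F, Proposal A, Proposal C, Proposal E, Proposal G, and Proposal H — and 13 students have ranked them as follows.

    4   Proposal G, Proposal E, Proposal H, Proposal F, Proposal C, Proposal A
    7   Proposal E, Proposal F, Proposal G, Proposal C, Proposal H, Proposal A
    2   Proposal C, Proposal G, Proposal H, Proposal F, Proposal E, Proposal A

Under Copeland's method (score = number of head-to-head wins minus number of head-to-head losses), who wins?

Proposal E

Pairwise results:
  Proposal F vs Proposal A: Proposal F wins 13–0.
  Proposal F vs Proposal C: Proposal F wins 11–2.
  Proposal F vs Proposal E: Proposal E wins 11–2.
  Proposal F vs Proposal G: Proposal F wins 7–6.
  Proposal F vs Proposal H: Proposal F wins 7–6.
  Proposal A vs Proposal C: Proposal C wins 13–0.
  Proposal A vs Proposal E: Proposal E wins 13–0.
  Proposal A vs Proposal G: Proposal G wins 13–0.
  Proposal A vs Proposal H: Proposal H wins 13–0.
  Proposal C vs Proposal E: Proposal E wins 11–2.
  Proposal C vs Proposal G: Proposal G wins 11–2.
  Proposal C vs Proposal H: Proposal C wins 9–4.
  Proposal E vs Proposal G: Proposal E wins 7–6.
  Proposal E vs Proposal H: Proposal E wins 11–2.
  Proposal G vs Proposal H: Proposal G wins 13–0.
Copeland scores (wins − losses):
  Proposal F: 4 − 1 = 3
  Proposal A: 0 − 5 = -5
  Proposal C: 2 − 3 = -1
  Proposal E: 5 − 0 = 5
  Proposal G: 3 − 2 = 1
  Proposal H: 1 − 4 = -3
Proposal E has the best Copeland score.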